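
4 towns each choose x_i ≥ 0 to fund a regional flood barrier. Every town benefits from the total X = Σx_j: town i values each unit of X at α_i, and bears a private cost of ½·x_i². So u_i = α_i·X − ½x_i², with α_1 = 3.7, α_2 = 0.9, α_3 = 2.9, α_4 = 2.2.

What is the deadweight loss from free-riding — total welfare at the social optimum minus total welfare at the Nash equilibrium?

107.965

Town i's FOC: ∂u_i/∂x_i = α_i − x_i = 0, so x_i* = α_i.
NE contributions = (3.7, 0.9, 2.9, 2.2); X = 9.7.
W^NE = (Σα)·X − ½Σα_i² = 9.7² − ½·27.75 = 80.215.
Planner sets x_i = Σα_j = 9.7 for every i, so X^SO = 4·9.7 = 38.8.
W^SO = (Σα)·X^SO − ½·4·(Σα)² = (4/2)·9.7² = 188.18.
Deadweight loss = W^SO − W^NE = 107.965.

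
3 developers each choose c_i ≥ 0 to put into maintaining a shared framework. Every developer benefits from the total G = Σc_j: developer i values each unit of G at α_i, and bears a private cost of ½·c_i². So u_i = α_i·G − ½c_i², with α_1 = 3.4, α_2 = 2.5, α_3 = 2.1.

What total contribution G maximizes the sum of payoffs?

24

Planner FOC: ∂(Σu_j)/∂c_i = (Σα_j) − c_i = 0, so c_i^SO = Σα_j = 8 for every i; G^SO = 24.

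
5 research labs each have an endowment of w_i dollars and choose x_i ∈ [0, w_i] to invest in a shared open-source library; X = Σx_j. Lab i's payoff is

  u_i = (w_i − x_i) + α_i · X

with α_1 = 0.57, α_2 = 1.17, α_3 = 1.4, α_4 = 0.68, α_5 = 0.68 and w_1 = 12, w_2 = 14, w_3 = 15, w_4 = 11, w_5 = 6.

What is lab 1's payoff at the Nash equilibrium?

∂u_i/∂x_i = α_i − 1, so lab i contributes w_i if α_i > 1, else 0.
α_i > 1 for i ∈ {2, 3}; NE contributions (0, 14, 15, 0, 0), X = 29.
u_1 = (12 − 0) + 0.57·29 = 28.53.

28.53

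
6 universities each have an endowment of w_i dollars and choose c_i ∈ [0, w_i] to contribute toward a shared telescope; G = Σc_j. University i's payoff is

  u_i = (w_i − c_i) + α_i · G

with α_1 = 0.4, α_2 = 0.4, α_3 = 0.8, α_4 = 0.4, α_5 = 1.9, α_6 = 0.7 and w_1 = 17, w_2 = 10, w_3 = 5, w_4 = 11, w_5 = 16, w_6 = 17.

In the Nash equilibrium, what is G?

16

∂u_i/∂c_i = α_i − 1, so university i contributes w_i if α_i > 1, else 0.
α_i > 1 for i ∈ {5}; NE contributions (0, 0, 0, 0, 16, 0), G = 16.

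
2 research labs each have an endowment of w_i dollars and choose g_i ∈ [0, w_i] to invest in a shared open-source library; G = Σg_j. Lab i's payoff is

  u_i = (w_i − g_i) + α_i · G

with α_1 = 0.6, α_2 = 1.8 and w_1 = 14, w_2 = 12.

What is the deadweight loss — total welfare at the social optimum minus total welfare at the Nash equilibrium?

∂u_i/∂g_i = α_i − 1, so lab i contributes w_i if α_i > 1, else 0.
α_i > 1 for i ∈ {2}; NE contributions (0, 12), G = 12.
W^NE = Σw_i − G^NE + (Σα_i)·G^NE = 26 + 1.4·12 = 42.8.
Planner: ∂(Σu_j)/∂g_i = Σα_j − 1 = 1.4 > 0, so everyone contributes w_i; G^SO = 26, W^SO = 26 + 1.4·26 = 62.4.
Deadweight loss = 19.6.

19.6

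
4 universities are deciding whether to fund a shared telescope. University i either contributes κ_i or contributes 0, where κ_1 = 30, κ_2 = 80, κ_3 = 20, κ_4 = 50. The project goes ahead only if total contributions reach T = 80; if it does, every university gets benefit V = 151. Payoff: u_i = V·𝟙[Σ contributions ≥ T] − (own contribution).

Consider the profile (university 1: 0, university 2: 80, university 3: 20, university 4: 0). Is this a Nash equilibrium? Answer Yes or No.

Total = 100 ≥ 80: provided.
University 1 (pledges 0, payoff 151): pledging 30 → total 130, payoff 121. No gain.
University 2 (pledges 80, payoff 71): dropping to 0 → total 20, payoff 0. No gain.
University 3 (pledges 20, payoff 131): dropping to 0 → total 80, payoff 151. Profitable deviation.

No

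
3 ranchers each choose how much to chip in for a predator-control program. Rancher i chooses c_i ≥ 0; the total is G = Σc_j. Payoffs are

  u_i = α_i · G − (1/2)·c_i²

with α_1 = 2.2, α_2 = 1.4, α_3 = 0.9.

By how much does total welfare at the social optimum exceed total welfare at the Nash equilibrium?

13.93

Rancher i's FOC: ∂u_i/∂c_i = α_i − c_i = 0, so c_i* = α_i.
NE contributions = (2.2, 1.4, 0.9); G = 4.5.
W^NE = (Σα)·G − ½Σα_i² = 4.5² − ½·7.61 = 16.445.
Planner sets c_i = Σα_j = 4.5 for every i, so G^SO = 3·4.5 = 13.5.
W^SO = (Σα)·G^SO − ½·3·(Σα)² = (3/2)·4.5² = 30.375.
Deadweight loss = W^SO − W^NE = 13.93.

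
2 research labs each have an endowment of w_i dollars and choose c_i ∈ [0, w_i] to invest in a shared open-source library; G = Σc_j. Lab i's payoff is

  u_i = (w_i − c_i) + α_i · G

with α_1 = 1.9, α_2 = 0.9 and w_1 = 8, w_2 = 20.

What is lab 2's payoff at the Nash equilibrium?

∂u_i/∂c_i = α_i − 1, so lab i contributes w_i if α_i > 1, else 0.
α_i > 1 for i ∈ {1}; NE contributions (8, 0), G = 8.
u_2 = (20 − 0) + 0.9·8 = 27.2.

27.2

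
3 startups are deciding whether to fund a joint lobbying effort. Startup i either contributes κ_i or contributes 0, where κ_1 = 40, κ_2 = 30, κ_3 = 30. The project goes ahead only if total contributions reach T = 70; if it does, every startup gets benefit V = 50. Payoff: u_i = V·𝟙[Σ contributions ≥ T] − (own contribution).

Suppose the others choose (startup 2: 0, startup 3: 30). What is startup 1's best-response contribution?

Others' total = 30. Contributing 40 brings total to 70 ≥ 70: gain V − κ_1 = 10.
Best response: 40.

40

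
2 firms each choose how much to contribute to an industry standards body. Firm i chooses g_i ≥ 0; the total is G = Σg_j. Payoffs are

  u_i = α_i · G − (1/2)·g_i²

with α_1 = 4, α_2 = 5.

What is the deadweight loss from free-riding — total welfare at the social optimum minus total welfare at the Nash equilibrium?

20.5

Firm i's FOC: ∂u_i/∂g_i = α_i − g_i = 0, so g_i* = α_i.
NE contributions = (4, 5); G = 9.
W^NE = (Σα)·G − ½Σα_i² = 9² − ½·41 = 60.5.
Planner sets g_i = Σα_j = 9 for every i, so G^SO = 2·9 = 18.
W^SO = (Σα)·G^SO − ½·2·(Σα)² = (2/2)·9² = 81.
Deadweight loss = W^SO − W^NE = 20.5.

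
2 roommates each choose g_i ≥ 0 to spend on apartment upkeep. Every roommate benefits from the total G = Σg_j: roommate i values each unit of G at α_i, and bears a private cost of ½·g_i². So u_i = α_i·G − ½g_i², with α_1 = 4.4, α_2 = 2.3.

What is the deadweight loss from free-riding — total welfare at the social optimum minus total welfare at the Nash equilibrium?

12.325

Roommate i's FOC: ∂u_i/∂g_i = α_i − g_i = 0, so g_i* = α_i.
NE contributions = (4.4, 2.3); G = 6.7.
W^NE = (Σα)·G − ½Σα_i² = 6.7² − ½·24.65 = 32.565.
Planner sets g_i = Σα_j = 6.7 for every i, so G^SO = 2·6.7 = 13.4.
W^SO = (Σα)·G^SO − ½·2·(Σα)² = (2/2)·6.7² = 44.89.
Deadweight loss = W^SO − W^NE = 12.325.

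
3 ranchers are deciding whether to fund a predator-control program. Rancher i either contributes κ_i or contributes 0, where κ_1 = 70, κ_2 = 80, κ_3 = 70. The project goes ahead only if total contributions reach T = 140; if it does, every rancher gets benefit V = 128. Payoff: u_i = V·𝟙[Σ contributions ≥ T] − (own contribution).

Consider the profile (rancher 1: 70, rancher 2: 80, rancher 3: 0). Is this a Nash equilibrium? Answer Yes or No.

Total = 150 ≥ 140: provided.
Rancher 1 (pledges 70, payoff 58): dropping to 0 → total 80, payoff 0. No gain.
Rancher 2 (pledges 80, payoff 48): dropping to 0 → total 70, payoff 0. No gain.
Rancher 3 (pledges 0, payoff 128): pledging 70 → total 220, payoff 58. No gain.

Yes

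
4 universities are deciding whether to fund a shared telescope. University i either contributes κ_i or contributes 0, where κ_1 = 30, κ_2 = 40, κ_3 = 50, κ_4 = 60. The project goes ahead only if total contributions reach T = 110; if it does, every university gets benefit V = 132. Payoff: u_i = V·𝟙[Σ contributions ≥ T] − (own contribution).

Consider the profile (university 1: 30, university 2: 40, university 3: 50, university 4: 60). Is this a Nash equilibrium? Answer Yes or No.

Total = 180 ≥ 110: provided.
University 1 (pledges 30, payoff 102): dropping to 0 → total 150, payoff 132. Profitable deviation.

No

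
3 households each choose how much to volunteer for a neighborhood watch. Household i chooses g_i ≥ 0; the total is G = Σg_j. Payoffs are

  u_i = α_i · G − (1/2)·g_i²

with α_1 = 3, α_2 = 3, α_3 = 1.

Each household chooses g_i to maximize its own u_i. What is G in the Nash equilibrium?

Household i's FOC: ∂u_i/∂g_i = α_i − g_i = 0, so g_i* = α_i.
NE contributions = (3, 3, 1); G = 7.

7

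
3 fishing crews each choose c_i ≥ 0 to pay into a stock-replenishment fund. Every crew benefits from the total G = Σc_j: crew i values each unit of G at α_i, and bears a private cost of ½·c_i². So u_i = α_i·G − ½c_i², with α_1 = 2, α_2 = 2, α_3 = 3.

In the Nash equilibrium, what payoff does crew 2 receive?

12

Crew i's FOC: ∂u_i/∂c_i = α_i − c_i = 0, so c_i* = α_i.
NE contributions = (2, 2, 3); G = 7.
u_2 = α_2·G − ½·(c_2)² = 2·7 − ½·2² = 12.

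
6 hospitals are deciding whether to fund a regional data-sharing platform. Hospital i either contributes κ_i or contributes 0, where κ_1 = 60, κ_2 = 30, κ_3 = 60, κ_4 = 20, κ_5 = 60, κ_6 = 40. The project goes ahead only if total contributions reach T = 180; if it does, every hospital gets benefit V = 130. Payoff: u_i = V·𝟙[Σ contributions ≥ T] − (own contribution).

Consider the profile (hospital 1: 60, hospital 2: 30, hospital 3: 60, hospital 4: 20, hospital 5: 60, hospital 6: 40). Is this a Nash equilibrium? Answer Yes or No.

No

Total = 270 ≥ 180: provided.
Hospital 1 (pledges 60, payoff 70): dropping to 0 → total 210, payoff 130. Profitable deviation.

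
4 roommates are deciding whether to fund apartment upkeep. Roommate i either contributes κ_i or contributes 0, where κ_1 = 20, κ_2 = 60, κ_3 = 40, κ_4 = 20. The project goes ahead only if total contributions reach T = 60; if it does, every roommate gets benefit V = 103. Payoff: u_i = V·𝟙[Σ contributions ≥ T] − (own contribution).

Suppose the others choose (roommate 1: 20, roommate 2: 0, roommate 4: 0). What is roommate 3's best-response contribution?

40

Others' total = 20. Contributing 40 brings total to 60 ≥ 60: gain V − κ_3 = 63.
Best response: 40.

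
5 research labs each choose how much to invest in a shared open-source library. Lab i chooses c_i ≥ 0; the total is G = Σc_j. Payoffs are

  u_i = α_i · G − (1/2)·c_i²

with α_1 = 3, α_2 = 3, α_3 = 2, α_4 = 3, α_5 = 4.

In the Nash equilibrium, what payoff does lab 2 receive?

Lab i's FOC: ∂u_i/∂c_i = α_i − c_i = 0, so c_i* = α_i.
NE contributions = (3, 3, 2, 3, 4); G = 15.
u_2 = α_2·G − ½·(c_2)² = 3·15 − ½·3² = 40.5.

40.5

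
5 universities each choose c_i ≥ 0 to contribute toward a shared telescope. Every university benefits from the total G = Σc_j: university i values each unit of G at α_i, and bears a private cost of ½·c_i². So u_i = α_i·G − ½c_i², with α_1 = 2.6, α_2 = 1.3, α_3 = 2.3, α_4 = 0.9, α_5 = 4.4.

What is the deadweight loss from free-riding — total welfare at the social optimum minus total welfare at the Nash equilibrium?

215.33

University i's FOC: ∂u_i/∂c_i = α_i − c_i = 0, so c_i* = α_i.
NE contributions = (2.6, 1.3, 2.3, 0.9, 4.4); G = 11.5.
W^NE = (Σα)·G − ½Σα_i² = 11.5² − ½·33.91 = 115.295.
Planner sets c_i = Σα_j = 11.5 for every i, so G^SO = 5·11.5 = 57.5.
W^SO = (Σα)·G^SO − ½·5·(Σα)² = (5/2)·11.5² = 330.625.
Deadweight loss = W^SO − W^NE = 215.33.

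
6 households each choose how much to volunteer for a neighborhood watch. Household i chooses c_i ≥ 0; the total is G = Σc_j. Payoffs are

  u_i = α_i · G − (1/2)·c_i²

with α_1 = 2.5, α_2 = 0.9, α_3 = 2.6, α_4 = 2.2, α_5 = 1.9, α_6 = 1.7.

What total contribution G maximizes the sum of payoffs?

70.8

Planner FOC: ∂(Σu_j)/∂c_i = (Σα_j) − c_i = 0, so c_i^SO = Σα_j = 11.8 for every i; G^SO = 70.8.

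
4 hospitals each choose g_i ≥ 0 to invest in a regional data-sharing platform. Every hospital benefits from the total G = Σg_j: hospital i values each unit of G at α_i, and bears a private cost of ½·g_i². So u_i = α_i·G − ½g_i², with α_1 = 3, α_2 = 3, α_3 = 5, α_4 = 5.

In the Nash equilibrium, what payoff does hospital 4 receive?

67.5

Hospital i's FOC: ∂u_i/∂g_i = α_i − g_i = 0, so g_i* = α_i.
NE contributions = (3, 3, 5, 5); G = 16.
u_4 = α_4·G − ½·(g_4)² = 5·16 − ½·5² = 67.5.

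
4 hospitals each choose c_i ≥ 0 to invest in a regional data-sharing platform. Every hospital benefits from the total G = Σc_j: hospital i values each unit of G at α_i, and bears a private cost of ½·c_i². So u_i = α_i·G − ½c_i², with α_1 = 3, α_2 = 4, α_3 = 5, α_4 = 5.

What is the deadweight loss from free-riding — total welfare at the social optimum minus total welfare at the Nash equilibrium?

Hospital i's FOC: ∂u_i/∂c_i = α_i − c_i = 0, so c_i* = α_i.
NE contributions = (3, 4, 5, 5); G = 17.
W^NE = (Σα)·G − ½Σα_i² = 17² − ½·75 = 251.5.
Planner sets c_i = Σα_j = 17 for every i, so G^SO = 4·17 = 68.
W^SO = (Σα)·G^SO − ½·4·(Σα)² = (4/2)·17² = 578.
Deadweight loss = W^SO − W^NE = 326.5.

326.5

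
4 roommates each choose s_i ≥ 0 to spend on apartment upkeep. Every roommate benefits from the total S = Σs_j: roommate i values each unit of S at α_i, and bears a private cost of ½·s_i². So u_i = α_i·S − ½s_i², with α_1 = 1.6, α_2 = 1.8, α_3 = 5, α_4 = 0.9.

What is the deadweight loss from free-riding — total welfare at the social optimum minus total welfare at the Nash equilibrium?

102.295

Roommate i's FOC: ∂u_i/∂s_i = α_i − s_i = 0, so s_i* = α_i.
NE contributions = (1.6, 1.8, 5, 0.9); S = 9.3.
W^NE = (Σα)·S − ½Σα_i² = 9.3² − ½·31.61 = 70.685.
Planner sets s_i = Σα_j = 9.3 for every i, so S^SO = 4·9.3 = 37.2.
W^SO = (Σα)·S^SO − ½·4·(Σα)² = (4/2)·9.3² = 172.98.
Deadweight loss = W^SO − W^NE = 102.295.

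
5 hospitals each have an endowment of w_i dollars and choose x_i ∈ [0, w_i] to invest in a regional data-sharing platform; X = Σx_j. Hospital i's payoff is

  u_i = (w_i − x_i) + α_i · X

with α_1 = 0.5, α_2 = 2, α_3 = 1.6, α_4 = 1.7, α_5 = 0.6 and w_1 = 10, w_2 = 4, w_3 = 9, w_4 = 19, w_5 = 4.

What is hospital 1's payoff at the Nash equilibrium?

26

∂u_i/∂x_i = α_i − 1, so hospital i contributes w_i if α_i > 1, else 0.
α_i > 1 for i ∈ {2, 3, 4}; NE contributions (0, 4, 9, 19, 0), X = 32.
u_1 = (10 − 0) + 0.5·32 = 26.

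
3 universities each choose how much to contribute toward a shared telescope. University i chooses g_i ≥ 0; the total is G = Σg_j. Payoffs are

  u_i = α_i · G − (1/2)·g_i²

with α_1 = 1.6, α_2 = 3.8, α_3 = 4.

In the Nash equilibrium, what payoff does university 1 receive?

University i's FOC: ∂u_i/∂g_i = α_i − g_i = 0, so g_i* = α_i.
NE contributions = (1.6, 3.8, 4); G = 9.4.
u_1 = α_1·G − ½·(g_1)² = 1.6·9.4 − ½·1.6² = 13.76.

13.76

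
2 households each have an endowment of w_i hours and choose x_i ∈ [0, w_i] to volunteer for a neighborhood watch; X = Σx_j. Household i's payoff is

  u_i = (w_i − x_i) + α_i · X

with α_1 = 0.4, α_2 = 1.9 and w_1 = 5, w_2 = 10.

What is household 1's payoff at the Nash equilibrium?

∂u_i/∂x_i = α_i − 1, so household i contributes w_i if α_i > 1, else 0.
α_i > 1 for i ∈ {2}; NE contributions (0, 10), X = 10.
u_1 = (5 − 0) + 0.4·10 = 9.

9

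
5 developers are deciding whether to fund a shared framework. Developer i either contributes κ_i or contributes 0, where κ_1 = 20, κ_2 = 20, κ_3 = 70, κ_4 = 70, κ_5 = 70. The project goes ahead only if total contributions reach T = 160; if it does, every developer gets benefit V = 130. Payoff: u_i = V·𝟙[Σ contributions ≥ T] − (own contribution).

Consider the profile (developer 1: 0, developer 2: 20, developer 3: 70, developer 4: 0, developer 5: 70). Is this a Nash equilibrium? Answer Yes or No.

Total = 160 ≥ 160: provided.
Developer 1 (pledges 0, payoff 130): pledging 20 → total 180, payoff 110. No gain.
Developer 2 (pledges 20, payoff 110): dropping to 0 → total 140, payoff 0. No gain.
Developer 3 (pledges 70, payoff 60): dropping to 0 → total 90, payoff 0. No gain.
Developer 4 (pledges 0, payoff 130): pledging 70 → total 230, payoff 60. No gain.
Developer 5 (pledges 70, payoff 60): dropping to 0 → total 90, payoff 0. No gain.

Yes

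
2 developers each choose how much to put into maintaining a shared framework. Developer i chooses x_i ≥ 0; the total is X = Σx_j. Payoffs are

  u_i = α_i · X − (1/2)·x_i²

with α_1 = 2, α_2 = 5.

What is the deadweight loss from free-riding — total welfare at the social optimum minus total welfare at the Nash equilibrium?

14.5

Developer i's FOC: ∂u_i/∂x_i = α_i − x_i = 0, so x_i* = α_i.
NE contributions = (2, 5); X = 7.
W^NE = (Σα)·X − ½Σα_i² = 7² − ½·29 = 34.5.
Planner sets x_i = Σα_j = 7 for every i, so X^SO = 2·7 = 14.
W^SO = (Σα)·X^SO − ½·2·(Σα)² = (2/2)·7² = 49.
Deadweight loss = W^SO − W^NE = 14.5.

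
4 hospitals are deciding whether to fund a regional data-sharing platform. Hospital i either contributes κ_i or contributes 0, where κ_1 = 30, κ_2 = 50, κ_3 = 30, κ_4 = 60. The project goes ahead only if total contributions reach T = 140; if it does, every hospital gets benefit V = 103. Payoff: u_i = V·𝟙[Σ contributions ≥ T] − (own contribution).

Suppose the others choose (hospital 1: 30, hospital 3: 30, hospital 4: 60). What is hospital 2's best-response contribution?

Others' total = 120. Contributing 50 brings total to 170 ≥ 140: gain V − κ_2 = 53.
Best response: 50.

50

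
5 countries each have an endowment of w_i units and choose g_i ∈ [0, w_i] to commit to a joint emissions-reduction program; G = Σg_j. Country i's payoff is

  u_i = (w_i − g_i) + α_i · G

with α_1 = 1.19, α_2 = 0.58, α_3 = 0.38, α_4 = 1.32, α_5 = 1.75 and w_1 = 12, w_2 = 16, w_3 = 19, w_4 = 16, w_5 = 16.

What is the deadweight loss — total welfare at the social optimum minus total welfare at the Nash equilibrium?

147.7

∂u_i/∂g_i = α_i − 1, so country i contributes w_i if α_i > 1, else 0.
α_i > 1 for i ∈ {1, 4, 5}; NE contributions (12, 0, 0, 16, 16), G = 44.
W^NE = Σw_i − G^NE + (Σα_i)·G^NE = 79 + 4.22·44 = 264.68.
Planner: ∂(Σu_j)/∂g_i = Σα_j − 1 = 4.22 > 0, so everyone contributes w_i; G^SO = 79, W^SO = 79 + 4.22·79 = 412.38.
Deadweight loss = 147.7.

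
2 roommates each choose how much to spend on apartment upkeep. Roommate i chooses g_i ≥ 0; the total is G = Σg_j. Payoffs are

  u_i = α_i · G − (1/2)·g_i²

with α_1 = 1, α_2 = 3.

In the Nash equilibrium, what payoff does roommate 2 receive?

7.5

Roommate i's FOC: ∂u_i/∂g_i = α_i − g_i = 0, so g_i* = α_i.
NE contributions = (1, 3); G = 4.
u_2 = α_2·G − ½·(g_2)² = 3·4 − ½·3² = 7.5.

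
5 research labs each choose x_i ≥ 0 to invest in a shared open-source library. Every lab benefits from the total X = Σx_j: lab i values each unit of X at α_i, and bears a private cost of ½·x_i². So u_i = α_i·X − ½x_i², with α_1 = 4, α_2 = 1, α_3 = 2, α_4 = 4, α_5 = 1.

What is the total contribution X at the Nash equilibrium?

12

Lab i's FOC: ∂u_i/∂x_i = α_i − x_i = 0, so x_i* = α_i.
NE contributions = (4, 1, 2, 4, 1); X = 12.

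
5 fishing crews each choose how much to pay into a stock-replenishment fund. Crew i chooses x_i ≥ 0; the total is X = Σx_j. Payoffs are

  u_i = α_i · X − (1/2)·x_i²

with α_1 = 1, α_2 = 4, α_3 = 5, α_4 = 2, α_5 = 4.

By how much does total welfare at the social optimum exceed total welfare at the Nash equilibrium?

Crew i's FOC: ∂u_i/∂x_i = α_i − x_i = 0, so x_i* = α_i.
NE contributions = (1, 4, 5, 2, 4); X = 16.
W^NE = (Σα)·X − ½Σα_i² = 16² − ½·62 = 225.
Planner sets x_i = Σα_j = 16 for every i, so X^SO = 5·16 = 80.
W^SO = (Σα)·X^SO − ½·5·(Σα)² = (5/2)·16² = 640.
Deadweight loss = W^SO − W^NE = 415.

415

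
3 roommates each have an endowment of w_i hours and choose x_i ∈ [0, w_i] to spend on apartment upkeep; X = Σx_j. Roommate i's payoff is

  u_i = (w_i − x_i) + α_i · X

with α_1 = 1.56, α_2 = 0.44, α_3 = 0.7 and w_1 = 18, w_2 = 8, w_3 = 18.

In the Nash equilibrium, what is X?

18

∂u_i/∂x_i = α_i − 1, so roommate i contributes w_i if α_i > 1, else 0.
α_i > 1 for i ∈ {1}; NE contributions (18, 0, 0), X = 18.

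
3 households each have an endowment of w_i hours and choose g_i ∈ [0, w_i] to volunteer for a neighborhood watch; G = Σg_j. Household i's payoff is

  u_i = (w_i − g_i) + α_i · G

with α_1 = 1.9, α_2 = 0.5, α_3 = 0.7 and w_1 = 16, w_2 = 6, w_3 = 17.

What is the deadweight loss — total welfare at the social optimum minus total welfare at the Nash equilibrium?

48.3

∂u_i/∂g_i = α_i − 1, so household i contributes w_i if α_i > 1, else 0.
α_i > 1 for i ∈ {1}; NE contributions (16, 0, 0), G = 16.
W^NE = Σw_i − G^NE + (Σα_i)·G^NE = 39 + 2.1·16 = 72.6.
Planner: ∂(Σu_j)/∂g_i = Σα_j − 1 = 2.1 > 0, so everyone contributes w_i; G^SO = 39, W^SO = 39 + 2.1·39 = 120.9.
Deadweight loss = 48.3.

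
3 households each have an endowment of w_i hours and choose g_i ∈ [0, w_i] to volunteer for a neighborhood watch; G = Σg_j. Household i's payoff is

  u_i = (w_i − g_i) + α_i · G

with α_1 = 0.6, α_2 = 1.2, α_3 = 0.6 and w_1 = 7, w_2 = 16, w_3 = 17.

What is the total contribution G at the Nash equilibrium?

∂u_i/∂g_i = α_i − 1, so household i contributes w_i if α_i > 1, else 0.
α_i > 1 for i ∈ {2}; NE contributions (0, 16, 0), G = 16.

16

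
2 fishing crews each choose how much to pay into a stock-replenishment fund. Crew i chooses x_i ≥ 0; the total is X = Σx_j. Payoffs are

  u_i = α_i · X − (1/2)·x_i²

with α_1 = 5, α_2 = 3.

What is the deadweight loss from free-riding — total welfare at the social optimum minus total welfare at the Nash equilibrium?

Crew i's FOC: ∂u_i/∂x_i = α_i − x_i = 0, so x_i* = α_i.
NE contributions = (5, 3); X = 8.
W^NE = (Σα)·X − ½Σα_i² = 8² − ½·34 = 47.
Planner sets x_i = Σα_j = 8 for every i, so X^SO = 2·8 = 16.
W^SO = (Σα)·X^SO − ½·2·(Σα)² = (2/2)·8² = 64.
Deadweight loss = W^SO − W^NE = 17.

17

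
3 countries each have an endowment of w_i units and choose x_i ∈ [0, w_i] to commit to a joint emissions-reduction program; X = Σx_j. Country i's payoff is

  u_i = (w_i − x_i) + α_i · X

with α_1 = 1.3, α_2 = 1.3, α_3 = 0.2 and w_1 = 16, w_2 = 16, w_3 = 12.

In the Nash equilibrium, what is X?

32

∂u_i/∂x_i = α_i − 1, so country i contributes w_i if α_i > 1, else 0.
α_i > 1 for i ∈ {1, 2}; NE contributions (16, 16, 0), X = 32.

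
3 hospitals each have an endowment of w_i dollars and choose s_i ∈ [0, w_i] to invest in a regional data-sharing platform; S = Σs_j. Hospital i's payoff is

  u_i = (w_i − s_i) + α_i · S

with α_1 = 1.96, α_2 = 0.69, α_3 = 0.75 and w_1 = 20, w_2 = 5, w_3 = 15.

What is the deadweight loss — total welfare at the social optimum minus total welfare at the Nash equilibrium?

48

∂u_i/∂s_i = α_i − 1, so hospital i contributes w_i if α_i > 1, else 0.
α_i > 1 for i ∈ {1}; NE contributions (20, 0, 0), S = 20.
W^NE = Σw_i − S^NE + (Σα_i)·S^NE = 40 + 2.4·20 = 88.
Planner: ∂(Σu_j)/∂s_i = Σα_j − 1 = 2.4 > 0, so everyone contributes w_i; S^SO = 40, W^SO = 40 + 2.4·40 = 136.
Deadweight loss = 48.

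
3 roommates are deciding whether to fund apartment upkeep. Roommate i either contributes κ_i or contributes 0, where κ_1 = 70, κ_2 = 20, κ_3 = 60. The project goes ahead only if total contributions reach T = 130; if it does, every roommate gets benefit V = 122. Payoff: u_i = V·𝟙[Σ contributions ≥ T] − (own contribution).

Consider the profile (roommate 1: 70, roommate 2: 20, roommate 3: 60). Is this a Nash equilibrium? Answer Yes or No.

No

Total = 150 ≥ 130: provided.
Roommate 1 (pledges 70, payoff 52): dropping to 0 → total 80, payoff 0. No gain.
Roommate 2 (pledges 20, payoff 102): dropping to 0 → total 130, payoff 122. Profitable deviation.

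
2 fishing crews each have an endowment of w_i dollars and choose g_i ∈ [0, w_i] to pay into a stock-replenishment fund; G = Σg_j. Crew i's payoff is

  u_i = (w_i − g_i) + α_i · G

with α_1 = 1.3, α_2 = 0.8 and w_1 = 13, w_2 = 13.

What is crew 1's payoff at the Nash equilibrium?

16.9

∂u_i/∂g_i = α_i − 1, so crew i contributes w_i if α_i > 1, else 0.
α_i > 1 for i ∈ {1}; NE contributions (13, 0), G = 13.
u_1 = (13 − 13) + 1.3·13 = 16.9.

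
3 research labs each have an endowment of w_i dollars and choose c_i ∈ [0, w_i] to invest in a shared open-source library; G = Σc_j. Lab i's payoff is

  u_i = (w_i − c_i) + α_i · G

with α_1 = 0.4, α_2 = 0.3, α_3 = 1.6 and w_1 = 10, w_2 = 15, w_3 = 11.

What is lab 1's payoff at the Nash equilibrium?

14.4

∂u_i/∂c_i = α_i − 1, so lab i contributes w_i if α_i > 1, else 0.
α_i > 1 for i ∈ {3}; NE contributions (0, 0, 11), G = 11.
u_1 = (10 − 0) + 0.4·11 = 14.4.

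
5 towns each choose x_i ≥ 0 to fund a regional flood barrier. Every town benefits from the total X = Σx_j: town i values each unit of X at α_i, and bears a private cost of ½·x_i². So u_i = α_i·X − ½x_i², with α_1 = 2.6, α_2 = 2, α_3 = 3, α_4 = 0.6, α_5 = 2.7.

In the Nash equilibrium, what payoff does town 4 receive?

6.36

Town i's FOC: ∂u_i/∂x_i = α_i − x_i = 0, so x_i* = α_i.
NE contributions = (2.6, 2, 3, 0.6, 2.7); X = 10.9.
u_4 = α_4·X − ½·(x_4)² = 0.6·10.9 − ½·0.6² = 6.36.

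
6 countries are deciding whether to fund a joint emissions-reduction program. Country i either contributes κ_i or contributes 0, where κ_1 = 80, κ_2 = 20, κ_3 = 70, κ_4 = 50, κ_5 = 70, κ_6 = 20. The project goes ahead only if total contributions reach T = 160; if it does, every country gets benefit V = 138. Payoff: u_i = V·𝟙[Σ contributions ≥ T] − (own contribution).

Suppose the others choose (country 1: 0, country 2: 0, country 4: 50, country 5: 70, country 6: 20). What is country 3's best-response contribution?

Others' total = 140. Contributing 70 brings total to 210 ≥ 160: gain V − κ_3 = 68.
Best response: 70.

70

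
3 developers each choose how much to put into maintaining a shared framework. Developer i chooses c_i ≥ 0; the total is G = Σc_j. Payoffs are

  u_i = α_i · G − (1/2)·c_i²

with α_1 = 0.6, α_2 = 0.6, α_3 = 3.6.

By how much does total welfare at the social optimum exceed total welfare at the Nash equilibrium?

Developer i's FOC: ∂u_i/∂c_i = α_i − c_i = 0, so c_i* = α_i.
NE contributions = (0.6, 0.6, 3.6); G = 4.8.
W^NE = (Σα)·G − ½Σα_i² = 4.8² − ½·13.68 = 16.2.
Planner sets c_i = Σα_j = 4.8 for every i, so G^SO = 3·4.8 = 14.4.
W^SO = (Σα)·G^SO − ½·3·(Σα)² = (3/2)·4.8² = 34.56.
Deadweight loss = W^SO − W^NE = 18.36.

18.36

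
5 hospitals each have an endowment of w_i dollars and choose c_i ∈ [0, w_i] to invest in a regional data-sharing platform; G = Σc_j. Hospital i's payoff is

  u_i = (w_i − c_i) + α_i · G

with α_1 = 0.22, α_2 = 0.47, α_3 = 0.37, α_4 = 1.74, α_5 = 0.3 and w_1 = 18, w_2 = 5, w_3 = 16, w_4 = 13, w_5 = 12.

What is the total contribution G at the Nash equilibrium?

∂u_i/∂c_i = α_i − 1, so hospital i contributes w_i if α_i > 1, else 0.
α_i > 1 for i ∈ {4}; NE contributions (0, 0, 0, 13, 0), G = 13.

13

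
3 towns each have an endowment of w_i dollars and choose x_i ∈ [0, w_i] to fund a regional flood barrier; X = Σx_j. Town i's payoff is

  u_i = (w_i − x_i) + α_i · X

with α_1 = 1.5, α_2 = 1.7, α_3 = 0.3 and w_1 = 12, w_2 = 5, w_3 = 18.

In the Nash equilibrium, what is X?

17

∂u_i/∂x_i = α_i − 1, so town i contributes w_i if α_i > 1, else 0.
α_i > 1 for i ∈ {1, 2}; NE contributions (12, 5, 0), X = 17.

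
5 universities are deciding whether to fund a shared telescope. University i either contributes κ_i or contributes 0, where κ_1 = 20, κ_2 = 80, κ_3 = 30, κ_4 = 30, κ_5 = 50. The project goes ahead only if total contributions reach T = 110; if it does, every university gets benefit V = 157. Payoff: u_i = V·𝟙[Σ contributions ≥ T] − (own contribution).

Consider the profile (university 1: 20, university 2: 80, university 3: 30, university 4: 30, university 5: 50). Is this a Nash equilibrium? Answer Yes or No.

No

Total = 210 ≥ 110: provided.
University 1 (pledges 20, payoff 137): dropping to 0 → total 190, payoff 157. Profitable deviation.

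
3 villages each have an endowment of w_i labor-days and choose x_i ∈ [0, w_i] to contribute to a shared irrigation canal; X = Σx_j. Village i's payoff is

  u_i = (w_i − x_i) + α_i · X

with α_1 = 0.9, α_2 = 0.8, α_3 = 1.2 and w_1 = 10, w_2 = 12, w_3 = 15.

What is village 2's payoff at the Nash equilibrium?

24

∂u_i/∂x_i = α_i − 1, so village i contributes w_i if α_i > 1, else 0.
α_i > 1 for i ∈ {3}; NE contributions (0, 0, 15), X = 15.
u_2 = (12 − 0) + 0.8·15 = 24.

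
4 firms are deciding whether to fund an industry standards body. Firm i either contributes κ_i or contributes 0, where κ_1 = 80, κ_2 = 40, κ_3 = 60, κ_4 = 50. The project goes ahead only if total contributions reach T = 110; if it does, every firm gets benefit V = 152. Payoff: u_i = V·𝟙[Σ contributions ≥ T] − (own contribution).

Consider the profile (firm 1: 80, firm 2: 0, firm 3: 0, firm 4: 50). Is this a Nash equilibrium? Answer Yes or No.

Yes

Total = 130 ≥ 110: provided.
Firm 1 (pledges 80, payoff 72): dropping to 0 → total 50, payoff 0. No gain.
Firm 2 (pledges 0, payoff 152): pledging 40 → total 170, payoff 112. No gain.
Firm 3 (pledges 0, payoff 152): pledging 60 → total 190, payoff 92. No gain.
Firm 4 (pledges 50, payoff 102): dropping to 0 → total 80, payoff 0. No gain.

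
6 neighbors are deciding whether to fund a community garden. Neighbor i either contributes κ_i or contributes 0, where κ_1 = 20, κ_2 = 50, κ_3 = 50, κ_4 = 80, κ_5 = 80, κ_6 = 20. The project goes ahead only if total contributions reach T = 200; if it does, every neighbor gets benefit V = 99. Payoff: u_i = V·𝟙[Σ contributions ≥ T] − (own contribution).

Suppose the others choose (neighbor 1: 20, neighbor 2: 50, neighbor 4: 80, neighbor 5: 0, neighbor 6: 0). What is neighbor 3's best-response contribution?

50

Others' total = 150. Contributing 50 brings total to 200 ≥ 200: gain V − κ_3 = 49.
Best response: 50.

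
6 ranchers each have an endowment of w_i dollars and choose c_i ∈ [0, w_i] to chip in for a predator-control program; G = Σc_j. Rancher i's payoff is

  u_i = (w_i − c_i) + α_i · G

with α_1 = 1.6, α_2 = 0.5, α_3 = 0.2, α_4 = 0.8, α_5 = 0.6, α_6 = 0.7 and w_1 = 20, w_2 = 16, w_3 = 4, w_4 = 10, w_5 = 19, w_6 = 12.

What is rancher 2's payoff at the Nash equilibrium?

∂u_i/∂c_i = α_i − 1, so rancher i contributes w_i if α_i > 1, else 0.
α_i > 1 for i ∈ {1}; NE contributions (20, 0, 0, 0, 0, 0), G = 20.
u_2 = (16 − 0) + 0.5·20 = 26.

26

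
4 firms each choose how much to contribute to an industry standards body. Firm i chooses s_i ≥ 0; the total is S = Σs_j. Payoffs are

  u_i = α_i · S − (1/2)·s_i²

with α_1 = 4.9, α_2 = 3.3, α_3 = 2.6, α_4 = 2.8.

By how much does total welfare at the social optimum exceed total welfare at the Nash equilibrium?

Firm i's FOC: ∂u_i/∂s_i = α_i − s_i = 0, so s_i* = α_i.
NE contributions = (4.9, 3.3, 2.6, 2.8); S = 13.6.
W^NE = (Σα)·S − ½Σα_i² = 13.6² − ½·49.5 = 160.21.
Planner sets s_i = Σα_j = 13.6 for every i, so S^SO = 4·13.6 = 54.4.
W^SO = (Σα)·S^SO − ½·4·(Σα)² = (4/2)·13.6² = 369.92.
Deadweight loss = W^SO − W^NE = 209.71.

209.71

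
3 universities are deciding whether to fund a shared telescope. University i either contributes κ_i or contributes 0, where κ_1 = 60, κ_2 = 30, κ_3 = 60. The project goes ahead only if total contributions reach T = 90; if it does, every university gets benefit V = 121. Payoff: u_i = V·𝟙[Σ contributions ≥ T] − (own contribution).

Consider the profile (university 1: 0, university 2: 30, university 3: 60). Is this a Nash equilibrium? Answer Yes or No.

Total = 90 ≥ 90: provided.
University 1 (pledges 0, payoff 121): pledging 60 → total 150, payoff 61. No gain.
University 2 (pledges 30, payoff 91): dropping to 0 → total 60, payoff 0. No gain.
University 3 (pledges 60, payoff 61): dropping to 0 → total 30, payoff 0. No gain.

Yes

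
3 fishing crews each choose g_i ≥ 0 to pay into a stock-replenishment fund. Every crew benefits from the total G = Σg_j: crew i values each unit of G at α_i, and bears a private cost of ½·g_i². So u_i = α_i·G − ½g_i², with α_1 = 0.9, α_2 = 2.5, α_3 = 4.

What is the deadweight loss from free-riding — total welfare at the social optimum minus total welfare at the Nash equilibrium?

38.91

Crew i's FOC: ∂u_i/∂g_i = α_i − g_i = 0, so g_i* = α_i.
NE contributions = (0.9, 2.5, 4); G = 7.4.
W^NE = (Σα)·G − ½Σα_i² = 7.4² − ½·23.06 = 43.23.
Planner sets g_i = Σα_j = 7.4 for every i, so G^SO = 3·7.4 = 22.2.
W^SO = (Σα)·G^SO − ½·3·(Σα)² = (3/2)·7.4² = 82.14.
Deadweight loss = W^SO − W^NE = 38.91.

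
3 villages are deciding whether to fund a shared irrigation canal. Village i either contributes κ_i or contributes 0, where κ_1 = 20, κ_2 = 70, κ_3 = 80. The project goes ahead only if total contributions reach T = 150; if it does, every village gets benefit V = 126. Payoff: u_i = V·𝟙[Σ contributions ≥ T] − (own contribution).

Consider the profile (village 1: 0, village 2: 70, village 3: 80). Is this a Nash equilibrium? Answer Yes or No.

Total = 150 ≥ 150: provided.
Village 1 (pledges 0, payoff 126): pledging 20 → total 170, payoff 106. No gain.
Village 2 (pledges 70, payoff 56): dropping to 0 → total 80, payoff 0. No gain.
Village 3 (pledges 80, payoff 46): dropping to 0 → total 70, payoff 0. No gain.

Yes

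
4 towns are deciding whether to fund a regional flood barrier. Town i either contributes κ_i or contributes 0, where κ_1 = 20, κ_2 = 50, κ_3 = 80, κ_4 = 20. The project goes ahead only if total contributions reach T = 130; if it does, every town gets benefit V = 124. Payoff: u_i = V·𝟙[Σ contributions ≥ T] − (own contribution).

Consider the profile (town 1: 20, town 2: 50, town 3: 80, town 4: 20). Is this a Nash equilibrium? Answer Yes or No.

Total = 170 ≥ 130: provided.
Town 1 (pledges 20, payoff 104): dropping to 0 → total 150, payoff 124. Profitable deviation.

No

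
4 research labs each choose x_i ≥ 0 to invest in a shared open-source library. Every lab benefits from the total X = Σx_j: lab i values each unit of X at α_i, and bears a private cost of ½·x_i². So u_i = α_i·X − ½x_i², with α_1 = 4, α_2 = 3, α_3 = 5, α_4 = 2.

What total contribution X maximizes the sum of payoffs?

56

Planner FOC: ∂(Σu_j)/∂x_i = (Σα_j) − x_i = 0, so x_i^SO = Σα_j = 14 for every i; X^SO = 56.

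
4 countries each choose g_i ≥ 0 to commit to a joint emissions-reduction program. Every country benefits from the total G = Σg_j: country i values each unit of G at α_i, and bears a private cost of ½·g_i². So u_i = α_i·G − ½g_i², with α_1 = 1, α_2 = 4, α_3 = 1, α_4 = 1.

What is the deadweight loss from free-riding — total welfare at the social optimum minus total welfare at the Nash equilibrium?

58.5

Country i's FOC: ∂u_i/∂g_i = α_i − g_i = 0, so g_i* = α_i.
NE contributions = (1, 4, 1, 1); G = 7.
W^NE = (Σα)·G − ½Σα_i² = 7² − ½·19 = 39.5.
Planner sets g_i = Σα_j = 7 for every i, so G^SO = 4·7 = 28.
W^SO = (Σα)·G^SO − ½·4·(Σα)² = (4/2)·7² = 98.
Deadweight loss = W^SO − W^NE = 58.5.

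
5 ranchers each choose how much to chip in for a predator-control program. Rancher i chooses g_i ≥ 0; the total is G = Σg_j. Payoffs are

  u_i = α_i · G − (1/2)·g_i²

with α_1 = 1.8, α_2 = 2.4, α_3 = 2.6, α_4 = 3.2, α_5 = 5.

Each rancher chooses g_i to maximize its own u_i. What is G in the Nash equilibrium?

15

Rancher i's FOC: ∂u_i/∂g_i = α_i − g_i = 0, so g_i* = α_i.
NE contributions = (1.8, 2.4, 2.6, 3.2, 5); G = 15.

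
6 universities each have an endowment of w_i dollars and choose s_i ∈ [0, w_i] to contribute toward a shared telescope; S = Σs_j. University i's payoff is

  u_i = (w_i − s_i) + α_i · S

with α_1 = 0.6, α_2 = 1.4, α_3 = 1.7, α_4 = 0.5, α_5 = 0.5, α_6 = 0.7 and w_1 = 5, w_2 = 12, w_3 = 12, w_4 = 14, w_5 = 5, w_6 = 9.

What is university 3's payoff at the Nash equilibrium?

∂u_i/∂s_i = α_i − 1, so university i contributes w_i if α_i > 1, else 0.
α_i > 1 for i ∈ {2, 3}; NE contributions (0, 12, 12, 0, 0, 0), S = 24.
u_3 = (12 − 12) + 1.7·24 = 40.8.

40.8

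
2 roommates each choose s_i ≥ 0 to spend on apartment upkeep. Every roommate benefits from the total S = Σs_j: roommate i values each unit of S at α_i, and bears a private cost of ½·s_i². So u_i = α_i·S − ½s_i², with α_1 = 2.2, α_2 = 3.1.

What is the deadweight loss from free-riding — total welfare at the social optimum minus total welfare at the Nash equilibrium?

7.225

Roommate i's FOC: ∂u_i/∂s_i = α_i − s_i = 0, so s_i* = α_i.
NE contributions = (2.2, 3.1); S = 5.3.
W^NE = (Σα)·S − ½Σα_i² = 5.3² − ½·14.45 = 20.865.
Planner sets s_i = Σα_j = 5.3 for every i, so S^SO = 2·5.3 = 10.6.
W^SO = (Σα)·S^SO − ½·2·(Σα)² = (2/2)·5.3² = 28.09.
Deadweight loss = W^SO − W^NE = 7.225.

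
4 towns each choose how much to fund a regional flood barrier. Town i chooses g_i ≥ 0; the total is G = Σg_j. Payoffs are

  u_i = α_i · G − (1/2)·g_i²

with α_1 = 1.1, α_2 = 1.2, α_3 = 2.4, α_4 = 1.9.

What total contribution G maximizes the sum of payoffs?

26.4

Planner FOC: ∂(Σu_j)/∂g_i = (Σα_j) − g_i = 0, so g_i^SO = Σα_j = 6.6 for every i; G^SO = 26.4.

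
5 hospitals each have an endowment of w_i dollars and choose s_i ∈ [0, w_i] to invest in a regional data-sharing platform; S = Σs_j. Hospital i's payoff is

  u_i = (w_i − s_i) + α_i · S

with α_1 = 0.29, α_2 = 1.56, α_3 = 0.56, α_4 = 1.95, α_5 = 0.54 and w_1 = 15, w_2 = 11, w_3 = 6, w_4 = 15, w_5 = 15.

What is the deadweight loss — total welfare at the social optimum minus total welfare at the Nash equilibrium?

∂u_i/∂s_i = α_i − 1, so hospital i contributes w_i if α_i > 1, else 0.
α_i > 1 for i ∈ {2, 4}; NE contributions (0, 11, 0, 15, 0), S = 26.
W^NE = Σw_i − S^NE + (Σα_i)·S^NE = 62 + 3.9·26 = 163.4.
Planner: ∂(Σu_j)/∂s_i = Σα_j − 1 = 3.9 > 0, so everyone contributes w_i; S^SO = 62, W^SO = 62 + 3.9·62 = 303.8.
Deadweight loss = 140.4.

140.4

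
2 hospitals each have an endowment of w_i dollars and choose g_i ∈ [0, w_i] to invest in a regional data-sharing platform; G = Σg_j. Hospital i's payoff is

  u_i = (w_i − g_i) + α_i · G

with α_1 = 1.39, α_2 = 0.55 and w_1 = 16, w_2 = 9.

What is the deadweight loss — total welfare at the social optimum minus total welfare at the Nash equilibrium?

∂u_i/∂g_i = α_i − 1, so hospital i contributes w_i if α_i > 1, else 0.
α_i > 1 for i ∈ {1}; NE contributions (16, 0), G = 16.
W^NE = Σw_i − G^NE + (Σα_i)·G^NE = 25 + 0.94·16 = 40.04.
Planner: ∂(Σu_j)/∂g_i = Σα_j − 1 = 0.94 > 0, so everyone contributes w_i; G^SO = 25, W^SO = 25 + 0.94·25 = 48.5.
Deadweight loss = 8.46.

8.46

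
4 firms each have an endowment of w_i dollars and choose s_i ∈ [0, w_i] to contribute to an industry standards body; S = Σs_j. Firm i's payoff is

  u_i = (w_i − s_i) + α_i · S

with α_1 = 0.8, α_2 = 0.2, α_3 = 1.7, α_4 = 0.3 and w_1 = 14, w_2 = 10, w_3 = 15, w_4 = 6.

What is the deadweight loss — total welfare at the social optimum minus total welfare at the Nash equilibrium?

∂u_i/∂s_i = α_i − 1, so firm i contributes w_i if α_i > 1, else 0.
α_i > 1 for i ∈ {3}; NE contributions (0, 0, 15, 0), S = 15.
W^NE = Σw_i − S^NE + (Σα_i)·S^NE = 45 + 2·15 = 75.
Planner: ∂(Σu_j)/∂s_i = Σα_j − 1 = 2 > 0, so everyone contributes w_i; S^SO = 45, W^SO = 45 + 2·45 = 135.
Deadweight loss = 60.

60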